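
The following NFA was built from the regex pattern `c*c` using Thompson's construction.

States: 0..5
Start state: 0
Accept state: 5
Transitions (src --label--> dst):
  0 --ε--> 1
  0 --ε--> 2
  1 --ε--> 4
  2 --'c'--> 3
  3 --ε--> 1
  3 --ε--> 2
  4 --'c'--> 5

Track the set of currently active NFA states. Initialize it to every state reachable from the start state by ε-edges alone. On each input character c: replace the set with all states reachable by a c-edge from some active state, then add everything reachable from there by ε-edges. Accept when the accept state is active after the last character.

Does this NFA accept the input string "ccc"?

Answer: ACCEPT

Trace:
S₀ = ε-closure({0}) = {0,1,2,4}
'c' @ 1: {1,2,3,4,5}  (accept∈set)
'c' @ 2: {1,2,3,4,5}  (accept∈set)
'c' @ 3: {1,2,3,4,5}  (accept∈set)
after full input: {1,2,3,4,5}  (accept=5 in)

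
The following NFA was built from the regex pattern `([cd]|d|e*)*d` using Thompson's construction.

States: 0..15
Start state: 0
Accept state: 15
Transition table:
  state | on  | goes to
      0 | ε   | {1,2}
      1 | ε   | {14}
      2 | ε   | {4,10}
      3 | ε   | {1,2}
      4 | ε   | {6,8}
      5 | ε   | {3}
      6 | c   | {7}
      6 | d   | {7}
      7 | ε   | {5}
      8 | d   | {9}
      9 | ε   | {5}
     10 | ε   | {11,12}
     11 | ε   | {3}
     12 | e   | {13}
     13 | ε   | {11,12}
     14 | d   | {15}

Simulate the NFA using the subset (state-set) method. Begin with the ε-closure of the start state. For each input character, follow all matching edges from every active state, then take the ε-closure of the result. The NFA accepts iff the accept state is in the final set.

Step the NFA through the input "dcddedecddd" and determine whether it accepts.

S₀ = ε-closure({0}) = {0,1,2,3,4,6,8,10,11,12,14}
'd' @ 1: {1,2,3,4,5,6,7,8,9,10,11,12,14,15}  (accept∈set)
'c' @ 2: {1,2,3,4,5,6,7,8,10,11,12,14}
'd' @ 3: {1,2,3,4,5,6,7,8,9,10,11,12,14,15}  (accept∈set)
'd' @ 4: {1,2,3,4,5,6,7,8,9,10,11,12,14,15}  (accept∈set)
'e' @ 5: {1,2,3,4,6,8,10,11,12,13,14}
'd' @ 6: {1,2,3,4,5,6,7,8,9,10,11,12,14,15}  (accept∈set)
'e' @ 7: {1,2,3,4,6,8,10,11,12,13,14}
'c' @ 8: {1,2,3,4,5,6,7,8,10,11,12,14}
'd' @ 9: {1,2,3,4,5,6,7,8,9,10,11,12,14,15}  (accept∈set)
'd' @ 10: {1,2,3,4,5,6,7,8,9,10,11,12,14,15}  (accept∈set)
'd' @ 11: {1,2,3,4,5,6,7,8,9,10,11,12,14,15}  (accept∈set)
final: {1,2,3,4,5,6,7,8,9,10,11,12,14,15}; accept 15 in set

Answer: ACCEPT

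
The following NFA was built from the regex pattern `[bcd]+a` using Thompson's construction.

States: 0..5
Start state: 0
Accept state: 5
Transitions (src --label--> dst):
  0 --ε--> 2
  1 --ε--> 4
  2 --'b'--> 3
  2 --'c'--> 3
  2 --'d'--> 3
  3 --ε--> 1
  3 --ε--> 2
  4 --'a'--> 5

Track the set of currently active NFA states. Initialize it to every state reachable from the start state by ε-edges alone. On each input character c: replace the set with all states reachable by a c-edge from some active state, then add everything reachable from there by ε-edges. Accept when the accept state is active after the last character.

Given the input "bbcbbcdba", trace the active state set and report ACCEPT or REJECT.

Answer: ACCEPT

Derivation:
S₀ = ε-closure({0}) = {0,2}
'b' @ 1: {1,2,3,4}
'b' @ 2: {1,2,3,4}
'c' @ 3: {1,2,3,4}
'b' @ 4: {1,2,3,4}
'b' @ 5: {1,2,3,4}
'c' @ 6: {1,2,3,4}
'd' @ 7: {1,2,3,4}
'b' @ 8: {1,2,3,4}
'a' @ 9: {5}  ✓accept
end set {5} — state 5 in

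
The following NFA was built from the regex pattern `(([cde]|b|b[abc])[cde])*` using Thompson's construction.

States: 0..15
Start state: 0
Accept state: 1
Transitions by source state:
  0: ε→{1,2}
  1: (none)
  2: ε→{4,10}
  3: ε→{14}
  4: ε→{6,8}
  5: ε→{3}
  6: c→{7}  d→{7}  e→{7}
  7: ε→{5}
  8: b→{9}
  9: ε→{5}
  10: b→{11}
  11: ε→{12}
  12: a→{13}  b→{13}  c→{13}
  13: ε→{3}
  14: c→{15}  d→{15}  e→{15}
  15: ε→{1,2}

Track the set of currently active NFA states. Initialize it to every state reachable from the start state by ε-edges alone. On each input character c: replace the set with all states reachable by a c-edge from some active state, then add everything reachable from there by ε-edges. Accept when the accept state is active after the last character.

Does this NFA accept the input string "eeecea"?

initial (ε-close {0}): {0,1,2,4,6,8,10}
'e' @ 1: {3,5,7,14}
'e' @ 2: {1,2,4,6,8,10,15}  [accepting]
'e' @ 3: {3,5,7,14}
'c' @ 4: {1,2,4,6,8,10,15}  [accepting]
'e' @ 5: {3,5,7,14}
'a' @ 6: {}  — dead — no transitions
final: {}; accept 1 not in set

Answer: REJECT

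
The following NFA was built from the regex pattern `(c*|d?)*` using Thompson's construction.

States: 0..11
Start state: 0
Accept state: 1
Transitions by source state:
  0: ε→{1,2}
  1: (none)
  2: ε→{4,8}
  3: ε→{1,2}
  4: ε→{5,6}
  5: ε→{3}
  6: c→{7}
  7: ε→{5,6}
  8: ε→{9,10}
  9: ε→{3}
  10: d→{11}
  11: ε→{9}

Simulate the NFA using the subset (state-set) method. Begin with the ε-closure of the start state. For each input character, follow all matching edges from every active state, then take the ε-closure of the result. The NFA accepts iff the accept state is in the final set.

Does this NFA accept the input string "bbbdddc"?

Answer: REJECT

Trace:
S₀ = ε-closure({0}) = {0,1,2,3,4,5,6,8,9,10}
'b' @ 1: {}  — no active states
rest 'bbdddc' ignored (set empty)
after full input: {}  (accept=1 not in)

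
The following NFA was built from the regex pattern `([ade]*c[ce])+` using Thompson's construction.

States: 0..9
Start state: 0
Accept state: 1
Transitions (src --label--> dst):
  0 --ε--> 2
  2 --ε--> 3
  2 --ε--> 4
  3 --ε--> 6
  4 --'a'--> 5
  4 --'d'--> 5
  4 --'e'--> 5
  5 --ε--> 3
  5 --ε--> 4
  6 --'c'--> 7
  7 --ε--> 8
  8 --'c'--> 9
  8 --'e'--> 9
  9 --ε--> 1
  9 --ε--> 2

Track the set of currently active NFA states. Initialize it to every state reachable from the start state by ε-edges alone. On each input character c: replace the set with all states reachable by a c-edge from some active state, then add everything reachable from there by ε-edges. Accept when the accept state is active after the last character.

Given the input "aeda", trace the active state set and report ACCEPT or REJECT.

start: ε-closure({0}) = {0,2,3,4,6}
'a' @ 1: {3,4,5,6}
'e' @ 2: {3,4,5,6}
'd' @ 3: {3,4,5,6}
'a' @ 4: {3,4,5,6}
end set {3,4,5,6} — state 1 not in

Answer: REJECT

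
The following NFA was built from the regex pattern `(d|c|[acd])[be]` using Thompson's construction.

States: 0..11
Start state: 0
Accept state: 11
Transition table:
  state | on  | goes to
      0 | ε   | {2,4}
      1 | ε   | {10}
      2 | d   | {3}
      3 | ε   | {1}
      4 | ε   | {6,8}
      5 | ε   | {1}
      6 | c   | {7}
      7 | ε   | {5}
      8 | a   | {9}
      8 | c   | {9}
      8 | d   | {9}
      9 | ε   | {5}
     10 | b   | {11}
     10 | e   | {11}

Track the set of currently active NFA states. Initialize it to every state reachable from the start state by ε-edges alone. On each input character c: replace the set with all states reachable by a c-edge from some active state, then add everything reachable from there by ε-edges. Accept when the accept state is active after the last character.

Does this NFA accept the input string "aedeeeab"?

S₀ = ε-closure({0}) = {0,2,4,6,8}
'a' @ 1: {1,5,9,10}
'e' @ 2: {11}  ✓accept
'd' @ 3: {}  — dead — no transitions
rest 'eeeab' ignored (set empty)
after full input: {}  (accept=11 not in)

Answer: REJECT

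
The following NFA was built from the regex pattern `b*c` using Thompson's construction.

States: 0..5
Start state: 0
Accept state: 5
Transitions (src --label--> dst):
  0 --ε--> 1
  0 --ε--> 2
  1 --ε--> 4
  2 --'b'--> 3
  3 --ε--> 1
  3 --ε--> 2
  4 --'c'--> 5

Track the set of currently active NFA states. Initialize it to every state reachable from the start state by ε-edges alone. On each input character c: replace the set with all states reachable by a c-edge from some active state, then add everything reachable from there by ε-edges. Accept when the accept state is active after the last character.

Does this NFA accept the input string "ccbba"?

Answer: REJECT

Trace:
S₀ = ε-closure({0}) = {0,1,2,4}
'c' @ 1: {5}  (accept∈set)
'c' @ 2: {}  — no active states
rest 'bba' ignored (set empty)
after full input: {}  (accept=5 not in)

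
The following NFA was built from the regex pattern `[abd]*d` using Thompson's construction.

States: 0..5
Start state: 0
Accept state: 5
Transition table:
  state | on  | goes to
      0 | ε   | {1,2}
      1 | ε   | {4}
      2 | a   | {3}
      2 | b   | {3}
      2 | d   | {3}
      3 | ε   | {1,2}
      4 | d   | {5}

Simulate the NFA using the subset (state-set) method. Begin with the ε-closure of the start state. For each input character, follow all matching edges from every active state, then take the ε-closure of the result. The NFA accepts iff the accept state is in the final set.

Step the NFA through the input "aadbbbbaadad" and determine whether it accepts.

start: ε-closure({0}) = {0,1,2,4}
'a' @ 1: {1,2,3,4}
'a' @ 2: {1,2,3,4}
'd' @ 3: {1,2,3,4,5}  (accept∈set)
'b' @ 4: {1,2,3,4}
'b' @ 5: {1,2,3,4}
'b' @ 6: {1,2,3,4}
'b' @ 7: {1,2,3,4}
'a' @ 8: {1,2,3,4}
'a' @ 9: {1,2,3,4}
'd' @ 10: {1,2,3,4,5}  (accept∈set)
'a' @ 11: {1,2,3,4}
'd' @ 12: {1,2,3,4,5}  (accept∈set)
after full input: {1,2,3,4,5}  (accept=5 in)

Answer: ACCEPT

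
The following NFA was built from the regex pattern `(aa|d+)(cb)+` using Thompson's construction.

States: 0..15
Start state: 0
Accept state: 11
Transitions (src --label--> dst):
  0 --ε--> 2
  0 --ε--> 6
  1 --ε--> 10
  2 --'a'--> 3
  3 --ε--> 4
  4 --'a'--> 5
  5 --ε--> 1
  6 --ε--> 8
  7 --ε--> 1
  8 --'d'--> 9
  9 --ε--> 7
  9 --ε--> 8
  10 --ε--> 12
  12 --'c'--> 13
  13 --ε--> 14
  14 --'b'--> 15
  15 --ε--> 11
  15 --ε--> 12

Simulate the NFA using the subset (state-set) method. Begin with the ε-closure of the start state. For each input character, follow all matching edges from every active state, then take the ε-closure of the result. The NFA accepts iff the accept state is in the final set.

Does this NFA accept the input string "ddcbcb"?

S₀ = ε-closure({0}) = {0,2,6,8}
'd' @ 1: {1,7,8,9,10,12}
'd' @ 2: {1,7,8,9,10,12}
'c' @ 3: {13,14}
'b' @ 4: {11,12,15}  [accepting]
'c' @ 5: {13,14}
'b' @ 6: {11,12,15}  [accepting]
final: {11,12,15}; accept 11 in set

Answer: ACCEPT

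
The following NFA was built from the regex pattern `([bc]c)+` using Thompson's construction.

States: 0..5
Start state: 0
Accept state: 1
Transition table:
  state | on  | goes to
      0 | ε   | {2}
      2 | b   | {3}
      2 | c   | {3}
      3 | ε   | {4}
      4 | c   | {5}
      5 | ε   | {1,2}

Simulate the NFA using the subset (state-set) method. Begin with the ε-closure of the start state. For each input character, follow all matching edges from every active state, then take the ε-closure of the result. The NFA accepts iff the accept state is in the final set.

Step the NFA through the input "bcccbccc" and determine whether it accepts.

Answer: ACCEPT

Steps:
initial (ε-close {0}): {0,2}
'b' @ 1: {3,4}
'c' @ 2: {1,2,5}  ✓accept
'c' @ 3: {3,4}
'c' @ 4: {1,2,5}  ✓accept
'b' @ 5: {3,4}
'c' @ 6: {1,2,5}  ✓accept
'c' @ 7: {3,4}
'c' @ 8: {1,2,5}  ✓accept
end set {1,2,5} — state 1 in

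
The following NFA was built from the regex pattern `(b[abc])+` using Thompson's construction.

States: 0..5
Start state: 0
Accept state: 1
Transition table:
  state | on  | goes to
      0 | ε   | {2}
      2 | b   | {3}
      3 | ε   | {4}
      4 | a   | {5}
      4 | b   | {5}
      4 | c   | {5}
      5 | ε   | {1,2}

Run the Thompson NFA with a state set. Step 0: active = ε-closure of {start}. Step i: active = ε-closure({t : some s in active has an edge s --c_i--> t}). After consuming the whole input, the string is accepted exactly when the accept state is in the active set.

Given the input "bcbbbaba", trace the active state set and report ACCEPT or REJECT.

initial (ε-close {0}): {0,2}
'b' @ 1: {3,4}
'c' @ 2: {1,2,5}  ✓accept
'b' @ 3: {3,4}
'b' @ 4: {1,2,5}  ✓accept
'b' @ 5: {3,4}
'a' @ 6: {1,2,5}  ✓accept
'b' @ 7: {3,4}
'a' @ 8: {1,2,5}  ✓accept
end set {1,2,5} — state 1 in

Answer: ACCEPT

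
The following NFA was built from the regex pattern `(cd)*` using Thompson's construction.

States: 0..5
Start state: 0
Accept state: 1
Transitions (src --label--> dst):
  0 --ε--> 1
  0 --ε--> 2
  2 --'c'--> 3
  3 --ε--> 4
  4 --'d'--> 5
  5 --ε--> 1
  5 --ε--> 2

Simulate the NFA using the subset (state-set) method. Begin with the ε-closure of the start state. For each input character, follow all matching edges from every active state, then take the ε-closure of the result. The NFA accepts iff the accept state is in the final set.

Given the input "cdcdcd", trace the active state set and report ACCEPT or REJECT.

Answer: ACCEPT

Trace:
S₀ = ε-closure({0}) = {0,1,2}
'c' @ 1: {3,4}
'd' @ 2: {1,2,5}  ✓accept
'c' @ 3: {3,4}
'd' @ 4: {1,2,5}  ✓accept
'c' @ 5: {3,4}
'd' @ 6: {1,2,5}  ✓accept
final: {1,2,5}; accept 1 in set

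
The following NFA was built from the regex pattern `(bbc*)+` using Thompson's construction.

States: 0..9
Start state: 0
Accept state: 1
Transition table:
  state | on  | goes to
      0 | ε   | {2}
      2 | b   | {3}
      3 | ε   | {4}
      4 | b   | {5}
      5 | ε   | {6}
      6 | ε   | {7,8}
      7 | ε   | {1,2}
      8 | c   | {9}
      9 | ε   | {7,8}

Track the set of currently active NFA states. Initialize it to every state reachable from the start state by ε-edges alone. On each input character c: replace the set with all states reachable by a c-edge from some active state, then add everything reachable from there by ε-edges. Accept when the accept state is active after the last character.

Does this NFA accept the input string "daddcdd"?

Answer: REJECT

Steps:
S₀ = ε-closure({0}) = {0,2}
'd' @ 1: {}  — no active states
rest 'addcdd' ignored (set empty)
after full input: {}  (accept=1 not in)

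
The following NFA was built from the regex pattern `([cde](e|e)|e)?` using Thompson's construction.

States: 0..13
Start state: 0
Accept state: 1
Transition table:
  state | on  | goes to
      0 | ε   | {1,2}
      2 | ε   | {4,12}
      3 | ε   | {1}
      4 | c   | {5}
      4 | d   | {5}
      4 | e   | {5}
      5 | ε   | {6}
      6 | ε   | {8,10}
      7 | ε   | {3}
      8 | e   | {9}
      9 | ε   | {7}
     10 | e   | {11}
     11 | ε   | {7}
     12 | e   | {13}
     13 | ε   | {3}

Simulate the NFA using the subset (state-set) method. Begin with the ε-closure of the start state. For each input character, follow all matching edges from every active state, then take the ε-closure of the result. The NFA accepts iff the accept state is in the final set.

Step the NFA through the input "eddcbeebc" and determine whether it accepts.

Answer: REJECT

Steps:
S₀ = ε-closure({0}) = {0,1,2,4,12}
'e' @ 1: {1,3,5,6,8,10,13}  (accept∈set)
'd' @ 2: {}  — state set empty
rest 'dcbeebc' ignored (set empty)
final: {}; accept 1 not in set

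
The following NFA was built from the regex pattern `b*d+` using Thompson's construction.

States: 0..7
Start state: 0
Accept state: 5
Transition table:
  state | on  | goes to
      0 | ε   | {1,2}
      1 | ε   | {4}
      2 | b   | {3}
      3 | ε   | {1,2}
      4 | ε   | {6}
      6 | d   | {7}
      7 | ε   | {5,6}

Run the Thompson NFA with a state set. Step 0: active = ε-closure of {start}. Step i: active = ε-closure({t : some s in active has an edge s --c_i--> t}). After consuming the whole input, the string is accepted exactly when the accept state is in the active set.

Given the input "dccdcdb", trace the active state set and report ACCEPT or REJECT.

start: ε-closure({0}) = {0,1,2,4,6}
'd' @ 1: {5,6,7}  ✓accept
'c' @ 2: {}  — state set empty
rest 'cdcdb' ignored (set empty)
final: {}; accept 5 not in set

Answer: REJECT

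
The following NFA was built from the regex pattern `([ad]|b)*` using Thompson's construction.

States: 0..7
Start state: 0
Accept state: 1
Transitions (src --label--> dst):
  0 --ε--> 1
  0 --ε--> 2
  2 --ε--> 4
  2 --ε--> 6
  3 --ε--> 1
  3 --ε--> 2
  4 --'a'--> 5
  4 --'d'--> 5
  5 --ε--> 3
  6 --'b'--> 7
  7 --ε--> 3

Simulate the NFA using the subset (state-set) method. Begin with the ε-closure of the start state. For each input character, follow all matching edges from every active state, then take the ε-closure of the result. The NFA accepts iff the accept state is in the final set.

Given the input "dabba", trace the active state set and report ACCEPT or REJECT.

Answer: ACCEPT

Derivation:
S₀ = ε-closure({0}) = {0,1,2,4,6}
'd' @ 1: {1,2,3,4,5,6}  (accept∈set)
'a' @ 2: {1,2,3,4,5,6}  (accept∈set)
'b' @ 3: {1,2,3,4,6,7}  (accept∈set)
'b' @ 4: {1,2,3,4,6,7}  (accept∈set)
'a' @ 5: {1,2,3,4,5,6}  (accept∈set)
after full input: {1,2,3,4,5,6}  (accept=1 in)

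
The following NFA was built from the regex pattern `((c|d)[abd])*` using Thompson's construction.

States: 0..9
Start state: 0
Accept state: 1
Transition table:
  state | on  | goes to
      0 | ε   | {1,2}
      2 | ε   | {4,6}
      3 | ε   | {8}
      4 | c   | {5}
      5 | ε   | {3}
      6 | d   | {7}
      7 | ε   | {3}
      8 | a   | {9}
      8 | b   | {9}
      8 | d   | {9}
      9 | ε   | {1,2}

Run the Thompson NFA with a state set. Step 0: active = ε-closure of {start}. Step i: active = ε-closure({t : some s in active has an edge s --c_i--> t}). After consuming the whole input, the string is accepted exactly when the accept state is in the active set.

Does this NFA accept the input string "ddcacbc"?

Answer: REJECT

Steps:
S₀ = ε-closure({0}) = {0,1,2,4,6}
'd' @ 1: {3,7,8}
'd' @ 2: {1,2,4,6,9}  (accept∈set)
'c' @ 3: {3,5,8}
'a' @ 4: {1,2,4,6,9}  (accept∈set)
'c' @ 5: {3,5,8}
'b' @ 6: {1,2,4,6,9}  (accept∈set)
'c' @ 7: {3,5,8}
end set {3,5,8} — state 1 not in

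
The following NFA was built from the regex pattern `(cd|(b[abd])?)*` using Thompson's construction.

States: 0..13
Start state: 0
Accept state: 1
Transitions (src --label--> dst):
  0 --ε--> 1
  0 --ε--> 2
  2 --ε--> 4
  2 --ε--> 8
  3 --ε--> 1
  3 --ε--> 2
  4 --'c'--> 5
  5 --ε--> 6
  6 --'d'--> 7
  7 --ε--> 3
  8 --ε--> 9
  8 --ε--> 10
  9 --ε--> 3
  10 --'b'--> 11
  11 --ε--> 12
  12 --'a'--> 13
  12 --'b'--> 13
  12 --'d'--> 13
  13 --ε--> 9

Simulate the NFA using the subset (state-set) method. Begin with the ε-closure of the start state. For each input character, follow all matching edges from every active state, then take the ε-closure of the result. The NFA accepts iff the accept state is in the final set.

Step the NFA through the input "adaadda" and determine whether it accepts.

Answer: REJECT

Steps:
initial (ε-close {0}): {0,1,2,3,4,8,9,10}
'a' @ 1: {}  — dead — no transitions
rest 'daadda' ignored (set empty)
after full input: {}  (accept=1 not in)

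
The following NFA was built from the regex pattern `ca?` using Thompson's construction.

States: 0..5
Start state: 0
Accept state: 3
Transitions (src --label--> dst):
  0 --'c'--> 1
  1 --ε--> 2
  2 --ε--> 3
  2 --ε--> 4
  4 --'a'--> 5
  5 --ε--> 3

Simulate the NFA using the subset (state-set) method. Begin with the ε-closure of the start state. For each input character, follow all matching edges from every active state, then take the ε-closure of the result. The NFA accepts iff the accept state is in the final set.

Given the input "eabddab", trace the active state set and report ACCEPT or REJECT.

start: ε-closure({0}) = {0}
'e' @ 1: {}  — state set empty
rest 'abddab' ignored (set empty)
final: {}; accept 3 not in set

Answer: REJECT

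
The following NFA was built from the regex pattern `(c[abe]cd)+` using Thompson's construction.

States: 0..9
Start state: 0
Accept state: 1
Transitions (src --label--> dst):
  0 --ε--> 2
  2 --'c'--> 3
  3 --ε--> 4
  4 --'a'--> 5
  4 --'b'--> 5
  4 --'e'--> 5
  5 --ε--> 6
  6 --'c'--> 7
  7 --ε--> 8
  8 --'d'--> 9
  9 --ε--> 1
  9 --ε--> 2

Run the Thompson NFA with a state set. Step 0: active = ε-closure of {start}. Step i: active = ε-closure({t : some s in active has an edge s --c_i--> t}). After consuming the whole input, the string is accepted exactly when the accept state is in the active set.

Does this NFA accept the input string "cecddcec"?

Answer: REJECT

Trace:
S₀ = ε-closure({0}) = {0,2}
'c' @ 1: {3,4}
'e' @ 2: {5,6}
'c' @ 3: {7,8}
'd' @ 4: {1,2,9}  [accepting]
'd' @ 5: {}  — dead — no transitions
rest 'cec' ignored (set empty)
end set {} — state 1 not in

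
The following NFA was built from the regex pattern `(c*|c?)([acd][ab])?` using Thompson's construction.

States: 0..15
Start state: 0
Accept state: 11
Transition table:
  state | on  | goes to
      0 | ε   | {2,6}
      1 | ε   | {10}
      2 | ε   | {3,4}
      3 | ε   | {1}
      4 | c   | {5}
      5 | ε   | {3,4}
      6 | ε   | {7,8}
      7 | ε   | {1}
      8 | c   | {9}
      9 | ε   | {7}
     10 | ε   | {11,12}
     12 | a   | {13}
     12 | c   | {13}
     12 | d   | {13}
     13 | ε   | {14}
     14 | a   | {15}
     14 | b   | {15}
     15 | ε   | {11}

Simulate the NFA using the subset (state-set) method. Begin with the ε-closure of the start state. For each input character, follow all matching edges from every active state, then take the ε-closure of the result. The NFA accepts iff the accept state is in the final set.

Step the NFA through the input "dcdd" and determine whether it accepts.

S₀ = ε-closure({0}) = {0,1,2,3,4,6,7,8,10,11,12}
'd' @ 1: {13,14}
'c' @ 2: {}  — no active states
rest 'dd' ignored (set empty)
end set {} — state 11 not in

Answer: REJECT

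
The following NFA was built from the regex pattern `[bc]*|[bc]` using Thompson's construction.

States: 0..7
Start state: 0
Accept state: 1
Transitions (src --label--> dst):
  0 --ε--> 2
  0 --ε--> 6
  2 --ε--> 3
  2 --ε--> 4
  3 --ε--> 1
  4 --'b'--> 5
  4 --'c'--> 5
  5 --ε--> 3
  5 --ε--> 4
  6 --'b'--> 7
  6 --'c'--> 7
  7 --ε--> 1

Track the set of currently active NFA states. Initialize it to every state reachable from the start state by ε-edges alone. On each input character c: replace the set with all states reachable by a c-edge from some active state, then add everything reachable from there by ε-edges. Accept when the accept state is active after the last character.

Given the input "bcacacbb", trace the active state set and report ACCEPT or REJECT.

start: ε-closure({0}) = {0,1,2,3,4,6}
'b' @ 1: {1,3,4,5,7}  (accept∈set)
'c' @ 2: {1,3,4,5}  (accept∈set)
'a' @ 3: {}  — dead — no transitions
rest 'cacbb' ignored (set empty)
final: {}; accept 1 not in set

Answer: REJECT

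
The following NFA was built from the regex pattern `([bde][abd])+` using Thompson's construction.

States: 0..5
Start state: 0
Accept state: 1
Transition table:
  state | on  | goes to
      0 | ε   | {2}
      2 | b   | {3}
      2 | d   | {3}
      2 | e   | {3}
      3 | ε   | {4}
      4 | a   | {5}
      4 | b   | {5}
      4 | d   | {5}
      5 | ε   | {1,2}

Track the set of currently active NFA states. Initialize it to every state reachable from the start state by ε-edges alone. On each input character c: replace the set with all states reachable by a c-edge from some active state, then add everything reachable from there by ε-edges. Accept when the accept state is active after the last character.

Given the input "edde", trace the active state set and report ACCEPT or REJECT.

Answer: REJECT

Steps:
initial (ε-close {0}): {0,2}
'e' @ 1: {3,4}
'd' @ 2: {1,2,5}  [accepting]
'd' @ 3: {3,4}
'e' @ 4: {}  — no active states
end set {} — state 1 not in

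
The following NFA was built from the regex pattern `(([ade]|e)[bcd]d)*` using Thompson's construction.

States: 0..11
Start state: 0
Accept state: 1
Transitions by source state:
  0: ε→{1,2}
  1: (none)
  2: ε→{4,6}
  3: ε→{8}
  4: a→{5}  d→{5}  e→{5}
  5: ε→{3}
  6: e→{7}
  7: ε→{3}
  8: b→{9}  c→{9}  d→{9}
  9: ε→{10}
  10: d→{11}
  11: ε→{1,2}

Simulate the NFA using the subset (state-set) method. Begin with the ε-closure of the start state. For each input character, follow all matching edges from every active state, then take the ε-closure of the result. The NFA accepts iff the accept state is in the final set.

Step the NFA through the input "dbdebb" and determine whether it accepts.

Answer: REJECT

Steps:
S₀ = ε-closure({0}) = {0,1,2,4,6}
'd' @ 1: {3,5,8}
'b' @ 2: {9,10}
'd' @ 3: {1,2,4,6,11}  ✓accept
'e' @ 4: {3,5,7,8}
'b' @ 5: {9,10}
'b' @ 6: {}  — state set empty
end set {} — state 1 not in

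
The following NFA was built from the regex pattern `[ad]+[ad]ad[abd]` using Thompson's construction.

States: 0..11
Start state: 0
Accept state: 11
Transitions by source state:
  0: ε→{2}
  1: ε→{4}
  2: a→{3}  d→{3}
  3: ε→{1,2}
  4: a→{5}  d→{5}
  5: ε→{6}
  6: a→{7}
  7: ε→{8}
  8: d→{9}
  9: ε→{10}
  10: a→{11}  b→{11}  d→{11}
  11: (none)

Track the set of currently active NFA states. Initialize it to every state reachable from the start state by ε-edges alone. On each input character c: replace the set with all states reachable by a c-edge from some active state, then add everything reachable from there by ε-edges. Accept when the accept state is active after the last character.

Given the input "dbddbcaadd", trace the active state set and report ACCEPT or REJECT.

Answer: REJECT

Trace:
S₀ = ε-closure({0}) = {0,2}
'd' @ 1: {1,2,3,4}
'b' @ 2: {}  — dead — no transitions
rest 'ddbcaadd' ignored (set empty)
end set {} — state 11 not in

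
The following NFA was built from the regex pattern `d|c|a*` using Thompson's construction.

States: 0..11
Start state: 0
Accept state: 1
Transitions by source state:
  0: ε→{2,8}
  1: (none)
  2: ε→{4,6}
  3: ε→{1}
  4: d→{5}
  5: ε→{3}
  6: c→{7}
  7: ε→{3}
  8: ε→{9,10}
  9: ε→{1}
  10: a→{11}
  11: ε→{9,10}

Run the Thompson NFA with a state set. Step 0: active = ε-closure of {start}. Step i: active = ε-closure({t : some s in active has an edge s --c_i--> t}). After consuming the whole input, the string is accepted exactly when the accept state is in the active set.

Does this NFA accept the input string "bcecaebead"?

S₀ = ε-closure({0}) = {0,1,2,4,6,8,9,10}
'b' @ 1: {}  — dead — no transitions
rest 'cecaebead' ignored (set empty)
final: {}; accept 1 not in set

Answer: REJECT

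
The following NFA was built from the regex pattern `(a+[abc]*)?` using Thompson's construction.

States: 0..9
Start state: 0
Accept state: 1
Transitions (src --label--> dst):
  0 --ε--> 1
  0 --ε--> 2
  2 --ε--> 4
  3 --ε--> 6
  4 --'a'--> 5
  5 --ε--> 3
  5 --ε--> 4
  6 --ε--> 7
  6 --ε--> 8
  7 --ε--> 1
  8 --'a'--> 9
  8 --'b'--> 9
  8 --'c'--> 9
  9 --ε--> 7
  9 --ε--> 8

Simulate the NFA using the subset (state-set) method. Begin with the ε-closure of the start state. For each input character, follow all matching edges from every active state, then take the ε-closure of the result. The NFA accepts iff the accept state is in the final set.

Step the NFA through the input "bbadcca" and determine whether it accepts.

Answer: REJECT

Derivation:
S₀ = ε-closure({0}) = {0,1,2,4}
'b' @ 1: {}  — dead — no transitions
rest 'badcca' ignored (set empty)
end set {} — state 1 not in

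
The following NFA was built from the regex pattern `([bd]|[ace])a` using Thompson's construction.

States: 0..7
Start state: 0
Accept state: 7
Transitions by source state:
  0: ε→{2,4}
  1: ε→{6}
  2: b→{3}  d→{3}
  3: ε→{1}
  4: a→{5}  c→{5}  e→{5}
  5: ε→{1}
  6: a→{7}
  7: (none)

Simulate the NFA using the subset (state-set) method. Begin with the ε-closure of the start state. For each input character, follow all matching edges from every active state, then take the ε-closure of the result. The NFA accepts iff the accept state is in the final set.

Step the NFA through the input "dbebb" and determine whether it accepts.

start: ε-closure({0}) = {0,2,4}
'd' @ 1: {1,3,6}
'b' @ 2: {}  — state set empty
rest 'ebb' ignored (set empty)
final: {}; accept 7 not in set

Answer: REJECT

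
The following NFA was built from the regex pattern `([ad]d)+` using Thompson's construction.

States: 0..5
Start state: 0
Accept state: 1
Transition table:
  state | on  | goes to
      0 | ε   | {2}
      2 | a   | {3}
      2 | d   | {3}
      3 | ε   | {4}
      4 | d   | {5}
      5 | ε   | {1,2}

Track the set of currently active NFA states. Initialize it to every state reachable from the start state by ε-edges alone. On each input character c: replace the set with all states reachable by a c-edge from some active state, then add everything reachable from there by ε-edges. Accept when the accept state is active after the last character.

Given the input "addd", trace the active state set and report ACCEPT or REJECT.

initial (ε-close {0}): {0,2}
'a' @ 1: {3,4}
'd' @ 2: {1,2,5}  [accepting]
'd' @ 3: {3,4}
'd' @ 4: {1,2,5}  [accepting]
after full input: {1,2,5}  (accept=1 in)

Answer: ACCEPT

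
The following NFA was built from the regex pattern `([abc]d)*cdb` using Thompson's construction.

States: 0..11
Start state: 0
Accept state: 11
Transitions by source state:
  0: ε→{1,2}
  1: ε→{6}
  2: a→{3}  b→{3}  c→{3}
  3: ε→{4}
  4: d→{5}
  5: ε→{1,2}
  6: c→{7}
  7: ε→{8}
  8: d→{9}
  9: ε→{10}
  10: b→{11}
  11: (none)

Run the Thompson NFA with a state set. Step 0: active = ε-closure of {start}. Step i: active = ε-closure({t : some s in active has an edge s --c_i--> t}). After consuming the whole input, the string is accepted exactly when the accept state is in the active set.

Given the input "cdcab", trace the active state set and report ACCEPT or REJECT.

Answer: REJECT

Steps:
start: ε-closure({0}) = {0,1,2,6}
'c' @ 1: {3,4,7,8}
'd' @ 2: {1,2,5,6,9,10}
'c' @ 3: {3,4,7,8}
'a' @ 4: {}  — dead — no transitions
rest 'b' ignored (set empty)
after full input: {}  (accept=11 not in)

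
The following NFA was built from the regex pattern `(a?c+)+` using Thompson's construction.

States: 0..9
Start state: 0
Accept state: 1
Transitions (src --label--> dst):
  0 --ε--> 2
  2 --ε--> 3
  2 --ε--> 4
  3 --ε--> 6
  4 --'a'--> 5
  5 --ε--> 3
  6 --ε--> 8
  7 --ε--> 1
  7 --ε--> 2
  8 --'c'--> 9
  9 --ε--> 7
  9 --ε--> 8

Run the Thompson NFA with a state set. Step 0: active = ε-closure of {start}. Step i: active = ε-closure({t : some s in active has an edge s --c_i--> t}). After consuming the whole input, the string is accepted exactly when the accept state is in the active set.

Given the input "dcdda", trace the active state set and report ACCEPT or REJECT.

S₀ = ε-closure({0}) = {0,2,3,4,6,8}
'd' @ 1: {}  — no active states
rest 'cdda' ignored (set empty)
final: {}; accept 1 not in set

Answer: REJECT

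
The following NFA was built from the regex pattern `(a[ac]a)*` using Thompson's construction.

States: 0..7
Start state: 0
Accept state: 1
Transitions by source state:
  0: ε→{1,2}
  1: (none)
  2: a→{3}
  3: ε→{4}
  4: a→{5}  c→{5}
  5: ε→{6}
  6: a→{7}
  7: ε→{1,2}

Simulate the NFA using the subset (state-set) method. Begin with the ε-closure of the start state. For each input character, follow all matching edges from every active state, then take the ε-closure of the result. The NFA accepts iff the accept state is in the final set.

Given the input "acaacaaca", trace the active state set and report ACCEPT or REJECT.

start: ε-closure({0}) = {0,1,2}
'a' @ 1: {3,4}
'c' @ 2: {5,6}
'a' @ 3: {1,2,7}  ✓accept
'a' @ 4: {3,4}
'c' @ 5: {5,6}
'a' @ 6: {1,2,7}  ✓accept
'a' @ 7: {3,4}
'c' @ 8: {5,6}
'a' @ 9: {1,2,7}  ✓accept
final: {1,2,7}; accept 1 in set

Answer: ACCEPT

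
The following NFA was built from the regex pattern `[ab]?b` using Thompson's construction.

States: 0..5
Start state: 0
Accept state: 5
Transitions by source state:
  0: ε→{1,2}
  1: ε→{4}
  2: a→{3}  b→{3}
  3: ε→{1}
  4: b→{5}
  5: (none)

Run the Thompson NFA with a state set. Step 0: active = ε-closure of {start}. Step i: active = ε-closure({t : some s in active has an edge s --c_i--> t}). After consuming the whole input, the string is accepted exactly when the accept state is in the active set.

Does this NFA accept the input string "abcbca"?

initial (ε-close {0}): {0,1,2,4}
'a' @ 1: {1,3,4}
'b' @ 2: {5}  [accepting]
'c' @ 3: {}  — state set empty
rest 'bca' ignored (set empty)
after full input: {}  (accept=5 not in)

Answer: REJECT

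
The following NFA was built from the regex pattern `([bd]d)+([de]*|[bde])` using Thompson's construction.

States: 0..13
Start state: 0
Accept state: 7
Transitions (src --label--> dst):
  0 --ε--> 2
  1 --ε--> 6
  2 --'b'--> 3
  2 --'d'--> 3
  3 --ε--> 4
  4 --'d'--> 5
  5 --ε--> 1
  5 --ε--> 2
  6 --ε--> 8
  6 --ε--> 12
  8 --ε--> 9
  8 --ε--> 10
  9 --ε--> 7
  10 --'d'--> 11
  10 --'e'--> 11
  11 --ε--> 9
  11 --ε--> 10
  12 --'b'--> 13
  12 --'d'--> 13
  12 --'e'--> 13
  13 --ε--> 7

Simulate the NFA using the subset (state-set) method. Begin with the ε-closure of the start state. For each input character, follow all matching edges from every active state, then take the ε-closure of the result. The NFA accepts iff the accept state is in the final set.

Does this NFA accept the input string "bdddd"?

Answer: ACCEPT

Derivation:
initial (ε-close {0}): {0,2}
'b' @ 1: {3,4}
'd' @ 2: {1,2,5,6,7,8,9,10,12}  [accepting]
'd' @ 3: {3,4,7,9,10,11,13}  [accepting]
'd' @ 4: {1,2,5,6,7,8,9,10,11,12}  [accepting]
'd' @ 5: {3,4,7,9,10,11,13}  [accepting]
end set {3,4,7,9,10,11,13} — state 7 in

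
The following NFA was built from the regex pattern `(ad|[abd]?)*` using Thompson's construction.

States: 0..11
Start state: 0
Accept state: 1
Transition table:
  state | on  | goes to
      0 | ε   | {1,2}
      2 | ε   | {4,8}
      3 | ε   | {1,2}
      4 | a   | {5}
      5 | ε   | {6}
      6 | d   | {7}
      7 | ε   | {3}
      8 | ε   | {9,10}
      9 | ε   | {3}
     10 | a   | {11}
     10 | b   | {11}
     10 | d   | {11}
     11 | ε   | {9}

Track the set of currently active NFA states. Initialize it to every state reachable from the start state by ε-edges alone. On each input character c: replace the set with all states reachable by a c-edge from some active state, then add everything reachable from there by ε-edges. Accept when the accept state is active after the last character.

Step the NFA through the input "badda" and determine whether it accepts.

Answer: ACCEPT

Steps:
initial (ε-close {0}): {0,1,2,3,4,8,9,10}
'b' @ 1: {1,2,3,4,8,9,10,11}  ✓accept
'a' @ 2: {1,2,3,4,5,6,8,9,10,11}  ✓accept
'd' @ 3: {1,2,3,4,7,8,9,10,11}  ✓accept
'd' @ 4: {1,2,3,4,8,9,10,11}  ✓accept
'a' @ 5: {1,2,3,4,5,6,8,9,10,11}  ✓accept
end set {1,2,3,4,5,6,8,9,10,11} — state 1 in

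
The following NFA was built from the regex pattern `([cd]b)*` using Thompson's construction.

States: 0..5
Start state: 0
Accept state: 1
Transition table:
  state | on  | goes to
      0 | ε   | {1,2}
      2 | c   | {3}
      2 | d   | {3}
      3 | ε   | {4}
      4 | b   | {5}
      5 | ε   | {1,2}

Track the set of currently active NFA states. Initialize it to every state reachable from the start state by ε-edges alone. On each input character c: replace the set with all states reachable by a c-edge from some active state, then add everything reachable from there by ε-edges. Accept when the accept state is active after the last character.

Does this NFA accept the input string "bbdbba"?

start: ε-closure({0}) = {0,1,2}
'b' @ 1: {}  — no active states
rest 'bdbba' ignored (set empty)
final: {}; accept 1 not in set

Answer: REJECT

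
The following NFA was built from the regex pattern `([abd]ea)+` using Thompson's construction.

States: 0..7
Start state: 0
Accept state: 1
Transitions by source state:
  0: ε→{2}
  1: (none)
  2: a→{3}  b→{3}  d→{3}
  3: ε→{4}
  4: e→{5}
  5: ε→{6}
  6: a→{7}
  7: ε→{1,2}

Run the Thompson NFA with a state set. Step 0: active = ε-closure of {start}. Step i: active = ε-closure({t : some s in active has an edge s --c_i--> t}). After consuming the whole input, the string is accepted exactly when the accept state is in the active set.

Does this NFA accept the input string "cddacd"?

Answer: REJECT

Steps:
S₀ = ε-closure({0}) = {0,2}
'c' @ 1: {}  — state set empty
rest 'ddacd' ignored (set empty)
final: {}; accept 1 not in set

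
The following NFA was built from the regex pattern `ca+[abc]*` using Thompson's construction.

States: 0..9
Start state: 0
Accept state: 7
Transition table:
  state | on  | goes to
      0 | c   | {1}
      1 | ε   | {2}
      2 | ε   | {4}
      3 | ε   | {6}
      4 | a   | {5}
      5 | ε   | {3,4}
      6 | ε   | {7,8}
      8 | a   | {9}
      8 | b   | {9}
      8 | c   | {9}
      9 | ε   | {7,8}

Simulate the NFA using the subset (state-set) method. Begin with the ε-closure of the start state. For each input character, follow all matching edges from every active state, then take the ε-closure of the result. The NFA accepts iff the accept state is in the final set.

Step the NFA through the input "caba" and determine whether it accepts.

Answer: ACCEPT

Trace:
initial (ε-close {0}): {0}
'c' @ 1: {1,2,4}
'a' @ 2: {3,4,5,6,7,8}  ✓accept
'b' @ 3: {7,8,9}  ✓accept
'a' @ 4: {7,8,9}  ✓accept
end set {7,8,9} — state 7 in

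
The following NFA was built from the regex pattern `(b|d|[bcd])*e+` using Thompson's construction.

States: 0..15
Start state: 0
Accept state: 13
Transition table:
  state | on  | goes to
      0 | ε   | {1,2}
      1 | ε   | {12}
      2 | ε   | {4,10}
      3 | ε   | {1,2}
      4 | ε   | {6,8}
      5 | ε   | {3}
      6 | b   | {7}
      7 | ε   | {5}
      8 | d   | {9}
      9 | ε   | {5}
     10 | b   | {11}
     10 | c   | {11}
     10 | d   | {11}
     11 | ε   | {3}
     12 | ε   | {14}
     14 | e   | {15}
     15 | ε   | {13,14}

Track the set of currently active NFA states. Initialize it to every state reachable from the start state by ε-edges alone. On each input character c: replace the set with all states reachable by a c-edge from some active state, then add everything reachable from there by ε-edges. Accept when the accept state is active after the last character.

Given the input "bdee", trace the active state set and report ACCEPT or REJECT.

Answer: ACCEPT

Trace:
S₀ = ε-closure({0}) = {0,1,2,4,6,8,10,12,14}
'b' @ 1: {1,2,3,4,5,6,7,8,10,11,12,14}
'd' @ 2: {1,2,3,4,5,6,8,9,10,11,12,14}
'e' @ 3: {13,14,15}  (accept∈set)
'e' @ 4: {13,14,15}  (accept∈set)
end set {13,14,15} — state 13 in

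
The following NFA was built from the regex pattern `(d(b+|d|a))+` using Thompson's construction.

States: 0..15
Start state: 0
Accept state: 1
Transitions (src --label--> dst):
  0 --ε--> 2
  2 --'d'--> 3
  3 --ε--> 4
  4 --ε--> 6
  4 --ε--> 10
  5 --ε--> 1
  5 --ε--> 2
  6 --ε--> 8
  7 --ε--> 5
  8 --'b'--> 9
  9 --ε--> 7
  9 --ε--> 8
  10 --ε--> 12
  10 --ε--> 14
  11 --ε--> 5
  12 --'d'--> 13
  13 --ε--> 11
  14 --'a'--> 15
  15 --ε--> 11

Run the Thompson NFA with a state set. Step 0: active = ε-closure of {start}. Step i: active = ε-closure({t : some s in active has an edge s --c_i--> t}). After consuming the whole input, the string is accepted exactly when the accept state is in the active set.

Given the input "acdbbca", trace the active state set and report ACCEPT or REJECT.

Answer: REJECT

Steps:
start: ε-closure({0}) = {0,2}
'a' @ 1: {}  — no active states
rest 'cdbbca' ignored (set empty)
end set {} — state 1 not in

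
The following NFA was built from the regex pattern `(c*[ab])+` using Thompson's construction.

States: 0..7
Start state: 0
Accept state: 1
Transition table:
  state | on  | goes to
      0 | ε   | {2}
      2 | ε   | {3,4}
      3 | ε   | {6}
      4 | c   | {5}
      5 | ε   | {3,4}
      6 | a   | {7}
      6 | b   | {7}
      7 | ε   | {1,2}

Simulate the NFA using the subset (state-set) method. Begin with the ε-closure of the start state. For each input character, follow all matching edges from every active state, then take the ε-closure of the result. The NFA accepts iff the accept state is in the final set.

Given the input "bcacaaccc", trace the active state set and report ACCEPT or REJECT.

initial (ε-close {0}): {0,2,3,4,6}
'b' @ 1: {1,2,3,4,6,7}  [accepting]
'c' @ 2: {3,4,5,6}
'a' @ 3: {1,2,3,4,6,7}  [accepting]
'c' @ 4: {3,4,5,6}
'a' @ 5: {1,2,3,4,6,7}  [accepting]
'a' @ 6: {1,2,3,4,6,7}  [accepting]
'c' @ 7: {3,4,5,6}
'c' @ 8: {3,4,5,6}
'c' @ 9: {3,4,5,6}
after full input: {3,4,5,6}  (accept=1 not in)

Answer: REJECT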